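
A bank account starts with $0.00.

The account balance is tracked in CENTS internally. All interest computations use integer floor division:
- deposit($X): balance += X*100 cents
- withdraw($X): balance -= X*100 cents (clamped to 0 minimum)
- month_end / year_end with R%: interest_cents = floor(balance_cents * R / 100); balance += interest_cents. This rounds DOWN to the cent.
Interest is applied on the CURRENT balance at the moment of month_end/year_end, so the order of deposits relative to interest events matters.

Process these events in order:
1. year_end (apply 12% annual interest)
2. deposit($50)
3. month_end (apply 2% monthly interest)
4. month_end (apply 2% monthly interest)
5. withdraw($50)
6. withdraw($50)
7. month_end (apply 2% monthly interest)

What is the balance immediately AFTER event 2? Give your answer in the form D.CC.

After 1 (year_end (apply 12% annual interest)): balance=$0.00 total_interest=$0.00
After 2 (deposit($50)): balance=$50.00 total_interest=$0.00

Answer: 50.00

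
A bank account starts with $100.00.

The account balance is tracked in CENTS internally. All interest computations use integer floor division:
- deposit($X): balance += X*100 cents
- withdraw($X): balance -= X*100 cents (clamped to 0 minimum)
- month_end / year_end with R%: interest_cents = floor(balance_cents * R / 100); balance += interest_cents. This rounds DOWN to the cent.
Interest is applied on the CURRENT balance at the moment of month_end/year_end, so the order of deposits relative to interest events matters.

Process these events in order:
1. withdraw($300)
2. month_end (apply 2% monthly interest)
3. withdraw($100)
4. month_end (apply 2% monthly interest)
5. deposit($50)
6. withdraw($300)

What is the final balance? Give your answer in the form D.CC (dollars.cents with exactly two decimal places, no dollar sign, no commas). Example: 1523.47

Answer: 0.00

Derivation:
After 1 (withdraw($300)): balance=$0.00 total_interest=$0.00
After 2 (month_end (apply 2% monthly interest)): balance=$0.00 total_interest=$0.00
After 3 (withdraw($100)): balance=$0.00 total_interest=$0.00
After 4 (month_end (apply 2% monthly interest)): balance=$0.00 total_interest=$0.00
After 5 (deposit($50)): balance=$50.00 total_interest=$0.00
After 6 (withdraw($300)): balance=$0.00 total_interest=$0.00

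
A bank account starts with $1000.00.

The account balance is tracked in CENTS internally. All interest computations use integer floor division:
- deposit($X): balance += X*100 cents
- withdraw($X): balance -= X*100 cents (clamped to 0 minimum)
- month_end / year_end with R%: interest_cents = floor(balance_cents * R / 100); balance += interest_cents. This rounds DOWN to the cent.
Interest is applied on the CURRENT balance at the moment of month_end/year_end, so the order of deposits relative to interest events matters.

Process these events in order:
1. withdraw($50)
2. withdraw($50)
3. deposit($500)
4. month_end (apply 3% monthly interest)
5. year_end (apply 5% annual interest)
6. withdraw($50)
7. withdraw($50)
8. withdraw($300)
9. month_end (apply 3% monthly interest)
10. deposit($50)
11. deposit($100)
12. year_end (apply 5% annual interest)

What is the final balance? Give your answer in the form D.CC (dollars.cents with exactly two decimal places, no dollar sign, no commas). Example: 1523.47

Answer: 1362.39

Derivation:
After 1 (withdraw($50)): balance=$950.00 total_interest=$0.00
After 2 (withdraw($50)): balance=$900.00 total_interest=$0.00
After 3 (deposit($500)): balance=$1400.00 total_interest=$0.00
After 4 (month_end (apply 3% monthly interest)): balance=$1442.00 total_interest=$42.00
After 5 (year_end (apply 5% annual interest)): balance=$1514.10 total_interest=$114.10
After 6 (withdraw($50)): balance=$1464.10 total_interest=$114.10
After 7 (withdraw($50)): balance=$1414.10 total_interest=$114.10
After 8 (withdraw($300)): balance=$1114.10 total_interest=$114.10
After 9 (month_end (apply 3% monthly interest)): balance=$1147.52 total_interest=$147.52
After 10 (deposit($50)): balance=$1197.52 total_interest=$147.52
After 11 (deposit($100)): balance=$1297.52 total_interest=$147.52
After 12 (year_end (apply 5% annual interest)): balance=$1362.39 total_interest=$212.39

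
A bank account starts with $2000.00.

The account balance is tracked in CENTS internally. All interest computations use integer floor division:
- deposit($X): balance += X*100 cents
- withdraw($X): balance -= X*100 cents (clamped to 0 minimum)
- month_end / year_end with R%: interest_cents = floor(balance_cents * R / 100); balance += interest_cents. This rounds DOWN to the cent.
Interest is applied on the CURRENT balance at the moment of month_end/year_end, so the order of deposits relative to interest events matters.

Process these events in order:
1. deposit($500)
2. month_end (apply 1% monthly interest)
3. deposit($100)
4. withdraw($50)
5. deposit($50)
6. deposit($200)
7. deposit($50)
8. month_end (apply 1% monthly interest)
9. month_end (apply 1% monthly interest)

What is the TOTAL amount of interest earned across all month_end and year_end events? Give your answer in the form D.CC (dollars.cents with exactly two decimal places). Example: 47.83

Answer: 82.78

Derivation:
After 1 (deposit($500)): balance=$2500.00 total_interest=$0.00
After 2 (month_end (apply 1% monthly interest)): balance=$2525.00 total_interest=$25.00
After 3 (deposit($100)): balance=$2625.00 total_interest=$25.00
After 4 (withdraw($50)): balance=$2575.00 total_interest=$25.00
After 5 (deposit($50)): balance=$2625.00 total_interest=$25.00
After 6 (deposit($200)): balance=$2825.00 total_interest=$25.00
After 7 (deposit($50)): balance=$2875.00 total_interest=$25.00
After 8 (month_end (apply 1% monthly interest)): balance=$2903.75 total_interest=$53.75
After 9 (month_end (apply 1% monthly interest)): balance=$2932.78 total_interest=$82.78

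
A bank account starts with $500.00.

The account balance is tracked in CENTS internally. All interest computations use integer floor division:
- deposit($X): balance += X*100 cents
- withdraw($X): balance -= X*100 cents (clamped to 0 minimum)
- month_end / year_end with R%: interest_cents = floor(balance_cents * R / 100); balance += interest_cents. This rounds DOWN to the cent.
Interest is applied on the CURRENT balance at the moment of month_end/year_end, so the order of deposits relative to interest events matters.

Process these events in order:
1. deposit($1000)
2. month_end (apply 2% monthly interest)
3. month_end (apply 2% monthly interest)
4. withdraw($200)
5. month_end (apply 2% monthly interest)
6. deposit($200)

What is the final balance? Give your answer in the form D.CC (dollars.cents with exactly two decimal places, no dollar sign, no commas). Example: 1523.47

Answer: 1587.81

Derivation:
After 1 (deposit($1000)): balance=$1500.00 total_interest=$0.00
After 2 (month_end (apply 2% monthly interest)): balance=$1530.00 total_interest=$30.00
After 3 (month_end (apply 2% monthly interest)): balance=$1560.60 total_interest=$60.60
After 4 (withdraw($200)): balance=$1360.60 total_interest=$60.60
After 5 (month_end (apply 2% monthly interest)): balance=$1387.81 total_interest=$87.81
After 6 (deposit($200)): balance=$1587.81 total_interest=$87.81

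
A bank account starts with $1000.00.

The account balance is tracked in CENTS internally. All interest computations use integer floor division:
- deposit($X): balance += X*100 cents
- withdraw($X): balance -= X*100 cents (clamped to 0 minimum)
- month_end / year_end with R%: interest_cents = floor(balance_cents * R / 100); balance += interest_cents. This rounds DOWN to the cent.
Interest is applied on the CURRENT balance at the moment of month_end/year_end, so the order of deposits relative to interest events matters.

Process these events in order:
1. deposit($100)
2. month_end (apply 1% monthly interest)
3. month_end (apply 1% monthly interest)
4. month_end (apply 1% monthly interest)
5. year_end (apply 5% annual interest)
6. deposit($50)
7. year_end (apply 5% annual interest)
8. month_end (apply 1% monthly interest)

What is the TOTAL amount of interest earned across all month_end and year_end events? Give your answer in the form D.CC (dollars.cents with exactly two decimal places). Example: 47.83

After 1 (deposit($100)): balance=$1100.00 total_interest=$0.00
After 2 (month_end (apply 1% monthly interest)): balance=$1111.00 total_interest=$11.00
After 3 (month_end (apply 1% monthly interest)): balance=$1122.11 total_interest=$22.11
After 4 (month_end (apply 1% monthly interest)): balance=$1133.33 total_interest=$33.33
After 5 (year_end (apply 5% annual interest)): balance=$1189.99 total_interest=$89.99
After 6 (deposit($50)): balance=$1239.99 total_interest=$89.99
After 7 (year_end (apply 5% annual interest)): balance=$1301.98 total_interest=$151.98
After 8 (month_end (apply 1% monthly interest)): balance=$1314.99 total_interest=$164.99

Answer: 164.99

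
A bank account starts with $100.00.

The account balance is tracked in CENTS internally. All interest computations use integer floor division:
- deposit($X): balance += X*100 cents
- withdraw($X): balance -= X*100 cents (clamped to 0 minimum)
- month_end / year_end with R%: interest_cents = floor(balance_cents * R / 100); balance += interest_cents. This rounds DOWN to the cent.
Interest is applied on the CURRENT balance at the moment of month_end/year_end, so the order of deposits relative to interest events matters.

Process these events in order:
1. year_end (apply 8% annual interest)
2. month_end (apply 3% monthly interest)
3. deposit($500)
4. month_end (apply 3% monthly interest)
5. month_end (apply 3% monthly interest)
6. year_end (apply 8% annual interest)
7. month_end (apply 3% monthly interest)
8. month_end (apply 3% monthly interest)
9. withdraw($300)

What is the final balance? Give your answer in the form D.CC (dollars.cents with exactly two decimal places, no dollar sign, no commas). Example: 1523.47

After 1 (year_end (apply 8% annual interest)): balance=$108.00 total_interest=$8.00
After 2 (month_end (apply 3% monthly interest)): balance=$111.24 total_interest=$11.24
After 3 (deposit($500)): balance=$611.24 total_interest=$11.24
After 4 (month_end (apply 3% monthly interest)): balance=$629.57 total_interest=$29.57
After 5 (month_end (apply 3% monthly interest)): balance=$648.45 total_interest=$48.45
After 6 (year_end (apply 8% annual interest)): balance=$700.32 total_interest=$100.32
After 7 (month_end (apply 3% monthly interest)): balance=$721.32 total_interest=$121.32
After 8 (month_end (apply 3% monthly interest)): balance=$742.95 total_interest=$142.95
After 9 (withdraw($300)): balance=$442.95 total_interest=$142.95

Answer: 442.95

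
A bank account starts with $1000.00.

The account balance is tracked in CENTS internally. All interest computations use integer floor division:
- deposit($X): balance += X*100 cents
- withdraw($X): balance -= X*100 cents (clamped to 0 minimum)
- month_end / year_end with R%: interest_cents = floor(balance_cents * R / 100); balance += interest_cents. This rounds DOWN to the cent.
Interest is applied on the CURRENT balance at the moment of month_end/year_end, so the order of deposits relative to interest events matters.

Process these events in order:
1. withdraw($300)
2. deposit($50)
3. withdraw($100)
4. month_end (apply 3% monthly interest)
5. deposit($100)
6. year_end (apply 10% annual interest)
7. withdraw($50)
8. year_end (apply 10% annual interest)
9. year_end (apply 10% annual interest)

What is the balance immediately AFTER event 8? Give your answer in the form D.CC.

Answer: 876.09

Derivation:
After 1 (withdraw($300)): balance=$700.00 total_interest=$0.00
After 2 (deposit($50)): balance=$750.00 total_interest=$0.00
After 3 (withdraw($100)): balance=$650.00 total_interest=$0.00
After 4 (month_end (apply 3% monthly interest)): balance=$669.50 total_interest=$19.50
After 5 (deposit($100)): balance=$769.50 total_interest=$19.50
After 6 (year_end (apply 10% annual interest)): balance=$846.45 total_interest=$96.45
After 7 (withdraw($50)): balance=$796.45 total_interest=$96.45
After 8 (year_end (apply 10% annual interest)): balance=$876.09 total_interest=$176.09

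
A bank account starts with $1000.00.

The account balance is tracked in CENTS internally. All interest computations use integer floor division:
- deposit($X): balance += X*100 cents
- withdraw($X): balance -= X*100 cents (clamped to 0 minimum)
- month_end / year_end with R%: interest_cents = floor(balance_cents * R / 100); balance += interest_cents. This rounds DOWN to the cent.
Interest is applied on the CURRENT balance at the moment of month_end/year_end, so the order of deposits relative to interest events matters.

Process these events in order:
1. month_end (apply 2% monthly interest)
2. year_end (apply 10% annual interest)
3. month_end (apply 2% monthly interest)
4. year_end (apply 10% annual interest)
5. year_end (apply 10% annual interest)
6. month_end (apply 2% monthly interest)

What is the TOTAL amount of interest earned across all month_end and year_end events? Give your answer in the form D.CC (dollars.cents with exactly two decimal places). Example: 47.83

After 1 (month_end (apply 2% monthly interest)): balance=$1020.00 total_interest=$20.00
After 2 (year_end (apply 10% annual interest)): balance=$1122.00 total_interest=$122.00
After 3 (month_end (apply 2% monthly interest)): balance=$1144.44 total_interest=$144.44
After 4 (year_end (apply 10% annual interest)): balance=$1258.88 total_interest=$258.88
After 5 (year_end (apply 10% annual interest)): balance=$1384.76 total_interest=$384.76
After 6 (month_end (apply 2% monthly interest)): balance=$1412.45 total_interest=$412.45

Answer: 412.45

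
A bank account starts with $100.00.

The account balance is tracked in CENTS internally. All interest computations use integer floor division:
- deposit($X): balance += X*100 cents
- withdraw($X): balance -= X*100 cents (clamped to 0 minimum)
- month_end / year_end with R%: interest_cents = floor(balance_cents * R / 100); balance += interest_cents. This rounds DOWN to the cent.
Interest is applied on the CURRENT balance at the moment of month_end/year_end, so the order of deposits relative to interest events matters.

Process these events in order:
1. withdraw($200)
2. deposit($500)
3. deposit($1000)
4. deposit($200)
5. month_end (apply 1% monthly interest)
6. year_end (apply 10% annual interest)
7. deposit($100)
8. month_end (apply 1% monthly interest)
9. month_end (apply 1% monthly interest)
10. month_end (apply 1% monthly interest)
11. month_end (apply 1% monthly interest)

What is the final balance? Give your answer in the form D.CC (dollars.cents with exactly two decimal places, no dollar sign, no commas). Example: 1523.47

After 1 (withdraw($200)): balance=$0.00 total_interest=$0.00
After 2 (deposit($500)): balance=$500.00 total_interest=$0.00
After 3 (deposit($1000)): balance=$1500.00 total_interest=$0.00
After 4 (deposit($200)): balance=$1700.00 total_interest=$0.00
After 5 (month_end (apply 1% monthly interest)): balance=$1717.00 total_interest=$17.00
After 6 (year_end (apply 10% annual interest)): balance=$1888.70 total_interest=$188.70
After 7 (deposit($100)): balance=$1988.70 total_interest=$188.70
After 8 (month_end (apply 1% monthly interest)): balance=$2008.58 total_interest=$208.58
After 9 (month_end (apply 1% monthly interest)): balance=$2028.66 total_interest=$228.66
After 10 (month_end (apply 1% monthly interest)): balance=$2048.94 total_interest=$248.94
After 11 (month_end (apply 1% monthly interest)): balance=$2069.42 total_interest=$269.42

Answer: 2069.42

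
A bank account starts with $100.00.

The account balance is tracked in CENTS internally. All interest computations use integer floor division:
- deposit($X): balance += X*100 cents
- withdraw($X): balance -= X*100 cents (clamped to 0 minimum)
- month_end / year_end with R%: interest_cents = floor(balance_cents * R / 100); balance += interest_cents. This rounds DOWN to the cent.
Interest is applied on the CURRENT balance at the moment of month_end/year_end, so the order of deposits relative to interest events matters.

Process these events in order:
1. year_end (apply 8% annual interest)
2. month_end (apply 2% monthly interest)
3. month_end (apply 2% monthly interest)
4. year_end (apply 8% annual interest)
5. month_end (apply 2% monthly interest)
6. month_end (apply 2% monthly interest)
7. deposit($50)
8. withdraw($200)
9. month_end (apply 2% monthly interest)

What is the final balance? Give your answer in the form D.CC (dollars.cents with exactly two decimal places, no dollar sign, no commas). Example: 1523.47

Answer: 0.00

Derivation:
After 1 (year_end (apply 8% annual interest)): balance=$108.00 total_interest=$8.00
After 2 (month_end (apply 2% monthly interest)): balance=$110.16 total_interest=$10.16
After 3 (month_end (apply 2% monthly interest)): balance=$112.36 total_interest=$12.36
After 4 (year_end (apply 8% annual interest)): balance=$121.34 total_interest=$21.34
After 5 (month_end (apply 2% monthly interest)): balance=$123.76 total_interest=$23.76
After 6 (month_end (apply 2% monthly interest)): balance=$126.23 total_interest=$26.23
After 7 (deposit($50)): balance=$176.23 total_interest=$26.23
After 8 (withdraw($200)): balance=$0.00 total_interest=$26.23
After 9 (month_end (apply 2% monthly interest)): balance=$0.00 total_interest=$26.23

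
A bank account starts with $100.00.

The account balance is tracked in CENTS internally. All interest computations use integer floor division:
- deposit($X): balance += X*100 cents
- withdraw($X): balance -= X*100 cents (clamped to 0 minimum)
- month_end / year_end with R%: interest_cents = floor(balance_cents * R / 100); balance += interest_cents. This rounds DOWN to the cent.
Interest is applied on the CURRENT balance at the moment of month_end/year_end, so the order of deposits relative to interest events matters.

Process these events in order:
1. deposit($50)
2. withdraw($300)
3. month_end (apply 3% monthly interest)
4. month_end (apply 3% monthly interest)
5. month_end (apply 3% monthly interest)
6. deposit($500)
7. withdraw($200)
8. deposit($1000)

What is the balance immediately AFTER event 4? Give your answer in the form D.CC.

Answer: 0.00

Derivation:
After 1 (deposit($50)): balance=$150.00 total_interest=$0.00
After 2 (withdraw($300)): balance=$0.00 total_interest=$0.00
After 3 (month_end (apply 3% monthly interest)): balance=$0.00 total_interest=$0.00
After 4 (month_end (apply 3% monthly interest)): balance=$0.00 total_interest=$0.00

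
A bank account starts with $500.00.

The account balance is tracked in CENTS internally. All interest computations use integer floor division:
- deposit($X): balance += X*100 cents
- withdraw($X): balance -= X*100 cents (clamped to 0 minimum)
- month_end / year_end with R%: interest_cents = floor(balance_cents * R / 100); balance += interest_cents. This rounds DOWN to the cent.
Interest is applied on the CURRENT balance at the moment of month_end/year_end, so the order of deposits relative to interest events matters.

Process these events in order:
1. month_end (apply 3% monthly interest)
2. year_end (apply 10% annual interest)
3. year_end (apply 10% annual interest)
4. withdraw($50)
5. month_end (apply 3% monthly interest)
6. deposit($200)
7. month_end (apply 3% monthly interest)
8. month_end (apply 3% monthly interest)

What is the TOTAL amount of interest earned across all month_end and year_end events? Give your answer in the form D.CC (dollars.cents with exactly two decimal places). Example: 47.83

Answer: 188.47

Derivation:
After 1 (month_end (apply 3% monthly interest)): balance=$515.00 total_interest=$15.00
After 2 (year_end (apply 10% annual interest)): balance=$566.50 total_interest=$66.50
After 3 (year_end (apply 10% annual interest)): balance=$623.15 total_interest=$123.15
After 4 (withdraw($50)): balance=$573.15 total_interest=$123.15
After 5 (month_end (apply 3% monthly interest)): balance=$590.34 total_interest=$140.34
After 6 (deposit($200)): balance=$790.34 total_interest=$140.34
After 7 (month_end (apply 3% monthly interest)): balance=$814.05 total_interest=$164.05
After 8 (month_end (apply 3% monthly interest)): balance=$838.47 total_interest=$188.47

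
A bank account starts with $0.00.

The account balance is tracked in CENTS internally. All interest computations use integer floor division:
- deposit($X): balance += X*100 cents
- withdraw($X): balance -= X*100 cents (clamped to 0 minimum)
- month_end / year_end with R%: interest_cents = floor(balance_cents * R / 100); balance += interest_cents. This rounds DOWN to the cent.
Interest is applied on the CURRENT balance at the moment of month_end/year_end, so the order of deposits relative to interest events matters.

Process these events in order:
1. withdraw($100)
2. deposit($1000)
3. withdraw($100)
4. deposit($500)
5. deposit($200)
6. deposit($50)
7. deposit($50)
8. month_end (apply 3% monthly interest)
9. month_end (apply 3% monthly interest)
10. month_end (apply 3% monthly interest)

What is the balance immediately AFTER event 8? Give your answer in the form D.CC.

Answer: 1751.00

Derivation:
After 1 (withdraw($100)): balance=$0.00 total_interest=$0.00
After 2 (deposit($1000)): balance=$1000.00 total_interest=$0.00
After 3 (withdraw($100)): balance=$900.00 total_interest=$0.00
After 4 (deposit($500)): balance=$1400.00 total_interest=$0.00
After 5 (deposit($200)): balance=$1600.00 total_interest=$0.00
After 6 (deposit($50)): balance=$1650.00 total_interest=$0.00
After 7 (deposit($50)): balance=$1700.00 total_interest=$0.00
After 8 (month_end (apply 3% monthly interest)): balance=$1751.00 total_interest=$51.00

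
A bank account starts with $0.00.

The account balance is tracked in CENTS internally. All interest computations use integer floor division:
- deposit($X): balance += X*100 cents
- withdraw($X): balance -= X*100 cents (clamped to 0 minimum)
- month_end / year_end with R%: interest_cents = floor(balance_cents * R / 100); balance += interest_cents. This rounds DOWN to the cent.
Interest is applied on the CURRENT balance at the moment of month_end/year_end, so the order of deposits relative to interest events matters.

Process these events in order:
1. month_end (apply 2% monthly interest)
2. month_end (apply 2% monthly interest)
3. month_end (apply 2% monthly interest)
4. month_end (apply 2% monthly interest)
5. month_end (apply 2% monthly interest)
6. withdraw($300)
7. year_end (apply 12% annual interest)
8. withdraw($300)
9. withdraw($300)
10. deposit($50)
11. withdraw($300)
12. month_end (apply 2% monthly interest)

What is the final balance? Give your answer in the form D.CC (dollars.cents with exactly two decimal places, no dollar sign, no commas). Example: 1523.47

Answer: 0.00

Derivation:
After 1 (month_end (apply 2% monthly interest)): balance=$0.00 total_interest=$0.00
After 2 (month_end (apply 2% monthly interest)): balance=$0.00 total_interest=$0.00
After 3 (month_end (apply 2% monthly interest)): balance=$0.00 total_interest=$0.00
After 4 (month_end (apply 2% monthly interest)): balance=$0.00 total_interest=$0.00
After 5 (month_end (apply 2% monthly interest)): balance=$0.00 total_interest=$0.00
After 6 (withdraw($300)): balance=$0.00 total_interest=$0.00
After 7 (year_end (apply 12% annual interest)): balance=$0.00 total_interest=$0.00
After 8 (withdraw($300)): balance=$0.00 total_interest=$0.00
After 9 (withdraw($300)): balance=$0.00 total_interest=$0.00
After 10 (deposit($50)): balance=$50.00 total_interest=$0.00
After 11 (withdraw($300)): balance=$0.00 total_interest=$0.00
After 12 (month_end (apply 2% monthly interest)): balance=$0.00 total_interest=$0.00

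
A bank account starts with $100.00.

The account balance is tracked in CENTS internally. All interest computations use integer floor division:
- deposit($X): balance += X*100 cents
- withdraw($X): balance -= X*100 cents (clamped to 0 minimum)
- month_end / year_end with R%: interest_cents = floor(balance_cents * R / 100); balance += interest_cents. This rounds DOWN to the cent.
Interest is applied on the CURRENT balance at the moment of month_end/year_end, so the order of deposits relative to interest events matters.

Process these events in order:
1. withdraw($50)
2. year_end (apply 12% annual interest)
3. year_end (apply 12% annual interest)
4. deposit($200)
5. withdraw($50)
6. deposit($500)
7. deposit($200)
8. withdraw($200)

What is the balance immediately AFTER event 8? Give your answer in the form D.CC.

After 1 (withdraw($50)): balance=$50.00 total_interest=$0.00
After 2 (year_end (apply 12% annual interest)): balance=$56.00 total_interest=$6.00
After 3 (year_end (apply 12% annual interest)): balance=$62.72 total_interest=$12.72
After 4 (deposit($200)): balance=$262.72 total_interest=$12.72
After 5 (withdraw($50)): balance=$212.72 total_interest=$12.72
After 6 (deposit($500)): balance=$712.72 total_interest=$12.72
After 7 (deposit($200)): balance=$912.72 total_interest=$12.72
After 8 (withdraw($200)): balance=$712.72 total_interest=$12.72

Answer: 712.72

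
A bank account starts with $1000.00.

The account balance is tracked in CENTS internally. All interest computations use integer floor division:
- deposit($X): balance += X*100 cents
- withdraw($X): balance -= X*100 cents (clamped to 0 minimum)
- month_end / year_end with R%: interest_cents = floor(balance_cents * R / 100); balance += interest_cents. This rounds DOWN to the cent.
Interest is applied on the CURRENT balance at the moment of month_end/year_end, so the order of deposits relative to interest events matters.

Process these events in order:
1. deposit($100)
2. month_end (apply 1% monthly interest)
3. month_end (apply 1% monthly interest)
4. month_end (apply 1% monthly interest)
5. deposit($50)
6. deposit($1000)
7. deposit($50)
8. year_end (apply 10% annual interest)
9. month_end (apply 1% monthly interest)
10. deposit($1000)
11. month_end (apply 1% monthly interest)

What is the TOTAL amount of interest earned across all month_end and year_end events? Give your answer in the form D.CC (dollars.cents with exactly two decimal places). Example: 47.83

Answer: 316.03

Derivation:
After 1 (deposit($100)): balance=$1100.00 total_interest=$0.00
After 2 (month_end (apply 1% monthly interest)): balance=$1111.00 total_interest=$11.00
After 3 (month_end (apply 1% monthly interest)): balance=$1122.11 total_interest=$22.11
After 4 (month_end (apply 1% monthly interest)): balance=$1133.33 total_interest=$33.33
After 5 (deposit($50)): balance=$1183.33 total_interest=$33.33
After 6 (deposit($1000)): balance=$2183.33 total_interest=$33.33
After 7 (deposit($50)): balance=$2233.33 total_interest=$33.33
After 8 (year_end (apply 10% annual interest)): balance=$2456.66 total_interest=$256.66
After 9 (month_end (apply 1% monthly interest)): balance=$2481.22 total_interest=$281.22
After 10 (deposit($1000)): balance=$3481.22 total_interest=$281.22
After 11 (month_end (apply 1% monthly interest)): balance=$3516.03 total_interest=$316.03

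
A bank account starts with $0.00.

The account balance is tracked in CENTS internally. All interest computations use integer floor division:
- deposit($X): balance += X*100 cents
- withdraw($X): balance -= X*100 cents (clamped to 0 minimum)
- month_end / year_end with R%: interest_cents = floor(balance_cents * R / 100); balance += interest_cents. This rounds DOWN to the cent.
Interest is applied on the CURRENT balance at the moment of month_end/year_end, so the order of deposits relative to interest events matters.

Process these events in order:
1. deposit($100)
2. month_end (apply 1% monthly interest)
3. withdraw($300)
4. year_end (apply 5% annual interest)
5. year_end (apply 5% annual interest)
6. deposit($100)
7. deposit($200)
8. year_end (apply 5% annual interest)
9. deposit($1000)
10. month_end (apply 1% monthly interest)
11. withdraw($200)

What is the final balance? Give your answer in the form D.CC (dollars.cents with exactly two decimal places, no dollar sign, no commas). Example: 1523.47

Answer: 1128.15

Derivation:
After 1 (deposit($100)): balance=$100.00 total_interest=$0.00
After 2 (month_end (apply 1% monthly interest)): balance=$101.00 total_interest=$1.00
After 3 (withdraw($300)): balance=$0.00 total_interest=$1.00
After 4 (year_end (apply 5% annual interest)): balance=$0.00 total_interest=$1.00
After 5 (year_end (apply 5% annual interest)): balance=$0.00 total_interest=$1.00
After 6 (deposit($100)): balance=$100.00 total_interest=$1.00
After 7 (deposit($200)): balance=$300.00 total_interest=$1.00
After 8 (year_end (apply 5% annual interest)): balance=$315.00 total_interest=$16.00
After 9 (deposit($1000)): balance=$1315.00 total_interest=$16.00
After 10 (month_end (apply 1% monthly interest)): balance=$1328.15 total_interest=$29.15
After 11 (withdraw($200)): balance=$1128.15 total_interest=$29.15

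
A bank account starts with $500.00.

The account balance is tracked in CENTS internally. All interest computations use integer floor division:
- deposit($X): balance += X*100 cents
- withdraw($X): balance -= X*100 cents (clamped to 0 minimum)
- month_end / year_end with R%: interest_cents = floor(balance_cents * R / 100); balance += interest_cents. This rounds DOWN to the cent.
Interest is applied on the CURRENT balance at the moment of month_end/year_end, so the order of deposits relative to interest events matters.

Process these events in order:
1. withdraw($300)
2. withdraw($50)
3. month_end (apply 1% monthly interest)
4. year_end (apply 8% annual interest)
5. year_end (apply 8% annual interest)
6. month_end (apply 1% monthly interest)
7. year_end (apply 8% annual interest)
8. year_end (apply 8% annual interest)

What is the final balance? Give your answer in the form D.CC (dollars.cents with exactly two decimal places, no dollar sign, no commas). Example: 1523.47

Answer: 208.14

Derivation:
After 1 (withdraw($300)): balance=$200.00 total_interest=$0.00
After 2 (withdraw($50)): balance=$150.00 total_interest=$0.00
After 3 (month_end (apply 1% monthly interest)): balance=$151.50 total_interest=$1.50
After 4 (year_end (apply 8% annual interest)): balance=$163.62 total_interest=$13.62
After 5 (year_end (apply 8% annual interest)): balance=$176.70 total_interest=$26.70
After 6 (month_end (apply 1% monthly interest)): balance=$178.46 total_interest=$28.46
After 7 (year_end (apply 8% annual interest)): balance=$192.73 total_interest=$42.73
After 8 (year_end (apply 8% annual interest)): balance=$208.14 total_interest=$58.14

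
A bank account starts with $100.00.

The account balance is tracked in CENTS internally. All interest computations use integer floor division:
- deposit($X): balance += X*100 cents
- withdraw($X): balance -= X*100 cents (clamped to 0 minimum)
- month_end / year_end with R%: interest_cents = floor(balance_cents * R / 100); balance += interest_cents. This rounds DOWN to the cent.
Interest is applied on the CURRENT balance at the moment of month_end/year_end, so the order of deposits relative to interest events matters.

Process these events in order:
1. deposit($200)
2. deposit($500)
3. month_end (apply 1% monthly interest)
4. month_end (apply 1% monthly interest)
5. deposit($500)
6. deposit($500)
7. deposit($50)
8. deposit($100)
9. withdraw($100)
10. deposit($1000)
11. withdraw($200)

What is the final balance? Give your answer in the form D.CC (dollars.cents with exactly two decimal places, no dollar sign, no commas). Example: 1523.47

Answer: 2666.08

Derivation:
After 1 (deposit($200)): balance=$300.00 total_interest=$0.00
After 2 (deposit($500)): balance=$800.00 total_interest=$0.00
After 3 (month_end (apply 1% monthly interest)): balance=$808.00 total_interest=$8.00
After 4 (month_end (apply 1% monthly interest)): balance=$816.08 total_interest=$16.08
After 5 (deposit($500)): balance=$1316.08 total_interest=$16.08
After 6 (deposit($500)): balance=$1816.08 total_interest=$16.08
After 7 (deposit($50)): balance=$1866.08 total_interest=$16.08
After 8 (deposit($100)): balance=$1966.08 total_interest=$16.08
After 9 (withdraw($100)): balance=$1866.08 total_interest=$16.08
After 10 (deposit($1000)): balance=$2866.08 total_interest=$16.08
After 11 (withdraw($200)): balance=$2666.08 total_interest=$16.08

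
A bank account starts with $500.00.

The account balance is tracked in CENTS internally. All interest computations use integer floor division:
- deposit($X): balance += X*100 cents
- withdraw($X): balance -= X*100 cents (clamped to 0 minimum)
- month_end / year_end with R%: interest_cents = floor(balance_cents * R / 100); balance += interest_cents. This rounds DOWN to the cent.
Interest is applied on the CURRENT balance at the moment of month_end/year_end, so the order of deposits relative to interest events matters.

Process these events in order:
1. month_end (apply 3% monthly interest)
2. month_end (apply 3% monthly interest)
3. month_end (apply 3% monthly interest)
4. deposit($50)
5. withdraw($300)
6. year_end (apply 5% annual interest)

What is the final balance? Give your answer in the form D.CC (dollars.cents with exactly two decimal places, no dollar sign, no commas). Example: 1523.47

After 1 (month_end (apply 3% monthly interest)): balance=$515.00 total_interest=$15.00
After 2 (month_end (apply 3% monthly interest)): balance=$530.45 total_interest=$30.45
After 3 (month_end (apply 3% monthly interest)): balance=$546.36 total_interest=$46.36
After 4 (deposit($50)): balance=$596.36 total_interest=$46.36
After 5 (withdraw($300)): balance=$296.36 total_interest=$46.36
After 6 (year_end (apply 5% annual interest)): balance=$311.17 total_interest=$61.17

Answer: 311.17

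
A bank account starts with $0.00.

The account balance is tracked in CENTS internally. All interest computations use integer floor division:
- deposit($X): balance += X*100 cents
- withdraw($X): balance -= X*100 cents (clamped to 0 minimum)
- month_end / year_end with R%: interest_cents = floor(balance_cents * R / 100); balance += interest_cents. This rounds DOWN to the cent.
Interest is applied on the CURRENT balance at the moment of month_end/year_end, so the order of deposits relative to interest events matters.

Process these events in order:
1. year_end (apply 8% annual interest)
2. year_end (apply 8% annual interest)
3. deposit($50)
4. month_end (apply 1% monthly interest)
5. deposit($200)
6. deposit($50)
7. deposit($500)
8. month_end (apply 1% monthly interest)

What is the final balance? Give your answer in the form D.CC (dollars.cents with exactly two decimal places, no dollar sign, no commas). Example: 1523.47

After 1 (year_end (apply 8% annual interest)): balance=$0.00 total_interest=$0.00
After 2 (year_end (apply 8% annual interest)): balance=$0.00 total_interest=$0.00
After 3 (deposit($50)): balance=$50.00 total_interest=$0.00
After 4 (month_end (apply 1% monthly interest)): balance=$50.50 total_interest=$0.50
After 5 (deposit($200)): balance=$250.50 total_interest=$0.50
After 6 (deposit($50)): balance=$300.50 total_interest=$0.50
After 7 (deposit($500)): balance=$800.50 total_interest=$0.50
After 8 (month_end (apply 1% monthly interest)): balance=$808.50 total_interest=$8.50

Answer: 808.50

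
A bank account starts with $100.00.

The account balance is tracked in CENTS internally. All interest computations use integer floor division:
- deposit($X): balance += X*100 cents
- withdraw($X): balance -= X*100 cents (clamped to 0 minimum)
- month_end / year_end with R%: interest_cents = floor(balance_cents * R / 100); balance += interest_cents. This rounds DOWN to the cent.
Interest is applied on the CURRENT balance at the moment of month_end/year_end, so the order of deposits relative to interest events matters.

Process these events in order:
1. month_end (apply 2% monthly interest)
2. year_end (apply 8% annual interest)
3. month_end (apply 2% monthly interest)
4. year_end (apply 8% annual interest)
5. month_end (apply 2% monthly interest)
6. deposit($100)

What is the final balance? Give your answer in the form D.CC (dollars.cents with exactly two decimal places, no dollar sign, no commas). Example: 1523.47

After 1 (month_end (apply 2% monthly interest)): balance=$102.00 total_interest=$2.00
After 2 (year_end (apply 8% annual interest)): balance=$110.16 total_interest=$10.16
After 3 (month_end (apply 2% monthly interest)): balance=$112.36 total_interest=$12.36
After 4 (year_end (apply 8% annual interest)): balance=$121.34 total_interest=$21.34
After 5 (month_end (apply 2% monthly interest)): balance=$123.76 total_interest=$23.76
After 6 (deposit($100)): balance=$223.76 total_interest=$23.76

Answer: 223.76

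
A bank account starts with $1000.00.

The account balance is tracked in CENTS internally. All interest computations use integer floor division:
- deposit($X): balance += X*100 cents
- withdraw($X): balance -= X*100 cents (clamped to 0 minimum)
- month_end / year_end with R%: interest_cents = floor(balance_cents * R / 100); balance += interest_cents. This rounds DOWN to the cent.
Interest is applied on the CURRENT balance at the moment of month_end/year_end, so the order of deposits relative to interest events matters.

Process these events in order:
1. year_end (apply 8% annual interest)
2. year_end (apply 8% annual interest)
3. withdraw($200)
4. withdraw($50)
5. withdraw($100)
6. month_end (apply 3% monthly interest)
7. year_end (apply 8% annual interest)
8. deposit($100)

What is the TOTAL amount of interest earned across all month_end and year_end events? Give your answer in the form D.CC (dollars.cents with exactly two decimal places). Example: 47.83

After 1 (year_end (apply 8% annual interest)): balance=$1080.00 total_interest=$80.00
After 2 (year_end (apply 8% annual interest)): balance=$1166.40 total_interest=$166.40
After 3 (withdraw($200)): balance=$966.40 total_interest=$166.40
After 4 (withdraw($50)): balance=$916.40 total_interest=$166.40
After 5 (withdraw($100)): balance=$816.40 total_interest=$166.40
After 6 (month_end (apply 3% monthly interest)): balance=$840.89 total_interest=$190.89
After 7 (year_end (apply 8% annual interest)): balance=$908.16 total_interest=$258.16
After 8 (deposit($100)): balance=$1008.16 total_interest=$258.16

Answer: 258.16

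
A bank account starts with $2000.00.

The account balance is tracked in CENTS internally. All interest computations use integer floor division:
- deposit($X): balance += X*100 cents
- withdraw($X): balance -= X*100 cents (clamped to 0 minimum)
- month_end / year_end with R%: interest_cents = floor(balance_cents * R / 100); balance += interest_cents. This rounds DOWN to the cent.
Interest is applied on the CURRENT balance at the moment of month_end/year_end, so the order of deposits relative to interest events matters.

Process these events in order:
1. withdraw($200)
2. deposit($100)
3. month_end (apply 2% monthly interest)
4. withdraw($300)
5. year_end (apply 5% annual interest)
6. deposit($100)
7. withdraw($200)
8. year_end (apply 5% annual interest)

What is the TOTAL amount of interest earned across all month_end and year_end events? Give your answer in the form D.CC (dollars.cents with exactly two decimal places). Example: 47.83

Answer: 200.89

Derivation:
After 1 (withdraw($200)): balance=$1800.00 total_interest=$0.00
After 2 (deposit($100)): balance=$1900.00 total_interest=$0.00
After 3 (month_end (apply 2% monthly interest)): balance=$1938.00 total_interest=$38.00
After 4 (withdraw($300)): balance=$1638.00 total_interest=$38.00
After 5 (year_end (apply 5% annual interest)): balance=$1719.90 total_interest=$119.90
After 6 (deposit($100)): balance=$1819.90 total_interest=$119.90
After 7 (withdraw($200)): balance=$1619.90 total_interest=$119.90
After 8 (year_end (apply 5% annual interest)): balance=$1700.89 total_interest=$200.89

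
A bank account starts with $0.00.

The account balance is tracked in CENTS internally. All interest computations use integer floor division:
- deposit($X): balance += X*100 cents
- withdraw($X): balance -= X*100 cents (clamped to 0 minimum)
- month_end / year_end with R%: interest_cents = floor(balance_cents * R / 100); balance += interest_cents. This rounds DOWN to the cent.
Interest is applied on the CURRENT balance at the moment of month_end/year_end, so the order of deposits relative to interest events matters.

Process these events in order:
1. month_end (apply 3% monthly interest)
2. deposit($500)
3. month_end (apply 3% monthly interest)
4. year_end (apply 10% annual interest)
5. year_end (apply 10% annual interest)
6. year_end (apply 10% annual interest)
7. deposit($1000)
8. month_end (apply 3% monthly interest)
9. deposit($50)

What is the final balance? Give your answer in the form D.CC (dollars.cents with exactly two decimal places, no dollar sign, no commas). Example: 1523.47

Answer: 1786.02

Derivation:
After 1 (month_end (apply 3% monthly interest)): balance=$0.00 total_interest=$0.00
After 2 (deposit($500)): balance=$500.00 total_interest=$0.00
After 3 (month_end (apply 3% monthly interest)): balance=$515.00 total_interest=$15.00
After 4 (year_end (apply 10% annual interest)): balance=$566.50 total_interest=$66.50
After 5 (year_end (apply 10% annual interest)): balance=$623.15 total_interest=$123.15
After 6 (year_end (apply 10% annual interest)): balance=$685.46 total_interest=$185.46
After 7 (deposit($1000)): balance=$1685.46 total_interest=$185.46
After 8 (month_end (apply 3% monthly interest)): balance=$1736.02 total_interest=$236.02
After 9 (deposit($50)): balance=$1786.02 total_interest=$236.02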